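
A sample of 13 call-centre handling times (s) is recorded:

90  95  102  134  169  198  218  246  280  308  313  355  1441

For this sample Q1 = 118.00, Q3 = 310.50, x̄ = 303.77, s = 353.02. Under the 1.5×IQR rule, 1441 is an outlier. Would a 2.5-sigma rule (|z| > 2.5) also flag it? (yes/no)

yes

z = (1441 − 303.77) / 353.02 = 3.22.
|z| = 3.22 > 2.5.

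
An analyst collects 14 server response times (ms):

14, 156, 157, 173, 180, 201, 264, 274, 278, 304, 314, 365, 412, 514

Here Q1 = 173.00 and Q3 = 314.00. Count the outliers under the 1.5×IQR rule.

IQR = 141.00; fences at 173.00 − 211.50 = -38.50 and 314.00 + 211.50 = 525.50.
Every value lies within the cutoffs.

0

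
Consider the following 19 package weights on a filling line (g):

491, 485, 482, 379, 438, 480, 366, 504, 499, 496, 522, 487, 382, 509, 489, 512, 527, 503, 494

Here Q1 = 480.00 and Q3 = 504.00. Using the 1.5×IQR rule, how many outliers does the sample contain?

4

IQR = 24.00; fences at 480.00 − 36.00 = 444.00 and 504.00 + 36.00 = 540.00.
Outside the cutoffs: 366, 379, 382, 438.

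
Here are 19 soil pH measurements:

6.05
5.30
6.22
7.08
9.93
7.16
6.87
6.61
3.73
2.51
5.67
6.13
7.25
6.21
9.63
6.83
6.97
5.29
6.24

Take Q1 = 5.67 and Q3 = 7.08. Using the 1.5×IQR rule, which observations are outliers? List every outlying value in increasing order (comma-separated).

IQR = Q3 − Q1 = 7.08 − 5.67 = 1.41.
Lower fence = Q1 − 1.5·IQR = 5.67 − 2.115 = 3.555.
Upper fence = Q3 + 1.5·IQR = 7.08 + 2.115 = 9.195.
2.51 < 3.555 → outlier.
9.63 > 9.195 → outlier.
9.93 > 9.195 → outlier.
All remaining values lie within [3.555, 9.195].

2.51, 9.63, 9.93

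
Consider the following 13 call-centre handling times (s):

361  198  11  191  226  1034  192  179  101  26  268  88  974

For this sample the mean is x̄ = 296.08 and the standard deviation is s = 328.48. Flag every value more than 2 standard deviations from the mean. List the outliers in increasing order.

974, 1034

Cutoffs at x̄ ± 2s: 296.08 ± 2·328.48 = [-360.88, 953.04].
974: z = 2.06, |z| > 2 → outlier.
1034: z = 2.25, |z| > 2 → outlier.
Every other value lies within [-360.88, 953.04].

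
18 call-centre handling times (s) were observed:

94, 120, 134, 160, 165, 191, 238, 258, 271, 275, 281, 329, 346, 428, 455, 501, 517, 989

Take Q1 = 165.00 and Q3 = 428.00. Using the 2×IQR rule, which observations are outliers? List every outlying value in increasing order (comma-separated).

989

IQR = Q3 − Q1 = 428.00 − 165.00 = 263.00.
Lower fence = Q1 − 2·IQR = 165.00 − 526.00 = -361.00.
Upper fence = Q3 + 2·IQR = 428.00 + 526.00 = 954.00.
989 > 954.00 → outlier.
All remaining values lie within [-361.00, 954.00].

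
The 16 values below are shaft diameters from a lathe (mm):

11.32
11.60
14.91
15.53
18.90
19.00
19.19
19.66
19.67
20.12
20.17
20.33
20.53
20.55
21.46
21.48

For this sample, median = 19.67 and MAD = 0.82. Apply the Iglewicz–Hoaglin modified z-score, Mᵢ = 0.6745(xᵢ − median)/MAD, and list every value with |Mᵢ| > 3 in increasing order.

|Mᵢ| > 3 ⇔ |xᵢ − 19.67| > 3·0.82/0.6745 = 3.65.
So outliers lie outside [16.02, 23.32].
11.32: M = -6.87 → outlier.
11.60: M = -6.64 → outlier.
14.91: M = -3.92 → outlier.
15.53: M = -3.41 → outlier.

11.32, 11.60, 14.91, 15.53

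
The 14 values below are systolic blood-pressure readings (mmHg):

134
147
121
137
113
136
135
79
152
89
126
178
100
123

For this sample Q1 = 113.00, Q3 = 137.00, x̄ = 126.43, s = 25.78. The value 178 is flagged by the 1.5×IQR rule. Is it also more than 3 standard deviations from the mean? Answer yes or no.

no

z = (178 − 126.43) / 25.78 = 2.00.
|z| = 2.00 ≤ 3.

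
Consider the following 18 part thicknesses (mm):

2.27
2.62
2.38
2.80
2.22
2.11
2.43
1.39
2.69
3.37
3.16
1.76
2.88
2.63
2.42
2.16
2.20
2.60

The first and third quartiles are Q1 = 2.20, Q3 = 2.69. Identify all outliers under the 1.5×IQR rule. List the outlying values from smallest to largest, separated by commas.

IQR = Q3 − Q1 = 2.69 − 2.20 = 0.49.
Lower fence = Q1 − 1.5·IQR = 2.20 − 0.735 = 1.465.
Upper fence = Q3 + 1.5·IQR = 2.69 + 0.735 = 3.425.
1.39 < 1.465 → outlier.
All remaining values lie within [1.465, 3.425].

1.39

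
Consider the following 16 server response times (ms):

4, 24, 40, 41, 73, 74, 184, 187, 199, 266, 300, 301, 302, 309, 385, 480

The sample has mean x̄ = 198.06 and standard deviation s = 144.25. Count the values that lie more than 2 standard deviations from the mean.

0

Cutoffs: x̄ ± 2s = [-90.44, 486.56].
Every value lies within the cutoffs.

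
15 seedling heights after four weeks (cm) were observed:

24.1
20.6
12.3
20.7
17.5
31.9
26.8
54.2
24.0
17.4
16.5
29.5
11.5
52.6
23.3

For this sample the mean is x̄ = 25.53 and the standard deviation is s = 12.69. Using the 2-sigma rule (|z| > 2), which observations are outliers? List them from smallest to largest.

Cutoffs at x̄ ± 2s: 25.53 ± 2·12.69 = [0.15, 50.91].
52.6: z = 2.13, |z| > 2 → outlier.
54.2: z = 2.26, |z| > 2 → outlier.
Every other value lies within [0.15, 50.91].

52.6, 54.2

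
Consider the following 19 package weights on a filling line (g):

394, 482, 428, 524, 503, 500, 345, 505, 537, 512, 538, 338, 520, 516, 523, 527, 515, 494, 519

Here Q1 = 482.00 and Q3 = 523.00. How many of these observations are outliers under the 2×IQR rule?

IQR = 41.00; fences at 482.00 − 82.00 = 400.00 and 523.00 + 82.00 = 605.00.
Outside the cutoffs: 338, 345, 394.

3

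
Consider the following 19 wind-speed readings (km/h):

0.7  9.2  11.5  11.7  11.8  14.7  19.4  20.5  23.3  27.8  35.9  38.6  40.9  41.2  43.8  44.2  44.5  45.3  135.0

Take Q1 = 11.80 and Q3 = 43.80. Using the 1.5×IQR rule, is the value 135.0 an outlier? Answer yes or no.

yes

IQR = Q3 − Q1 = 43.80 − 11.80 = 32.00.
Lower fence = Q1 − 1.5·IQR = 11.80 − 48.00 = -36.20.
Upper fence = Q3 + 1.5·IQR = 43.80 + 48.00 = 91.80.
135.0 lies above the upper fence.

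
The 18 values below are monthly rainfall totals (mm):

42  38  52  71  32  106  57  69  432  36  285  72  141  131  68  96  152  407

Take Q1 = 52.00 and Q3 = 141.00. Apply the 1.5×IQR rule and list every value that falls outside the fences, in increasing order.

285, 407, 432

IQR = Q3 − Q1 = 141.00 − 52.00 = 89.00.
Lower fence = Q1 − 1.5·IQR = 52.00 − 133.50 = -81.50.
Upper fence = Q3 + 1.5·IQR = 141.00 + 133.50 = 274.50.
285 > 274.50 → outlier.
407 > 274.50 → outlier.
432 > 274.50 → outlier.
All remaining values lie within [-81.50, 274.50].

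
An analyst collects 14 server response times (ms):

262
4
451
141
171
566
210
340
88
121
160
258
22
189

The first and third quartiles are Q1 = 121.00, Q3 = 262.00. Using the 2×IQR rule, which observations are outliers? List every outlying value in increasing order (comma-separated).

566

IQR = Q3 − Q1 = 262.00 − 121.00 = 141.00.
Lower fence = Q1 − 2·IQR = 121.00 − 282.00 = -161.00.
Upper fence = Q3 + 2·IQR = 262.00 + 282.00 = 544.00.
566 > 544.00 → outlier.
All remaining values lie within [-161.00, 544.00].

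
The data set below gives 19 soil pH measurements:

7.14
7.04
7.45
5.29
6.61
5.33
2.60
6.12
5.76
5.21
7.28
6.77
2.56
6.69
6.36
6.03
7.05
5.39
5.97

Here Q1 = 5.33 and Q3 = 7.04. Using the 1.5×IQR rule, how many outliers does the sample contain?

IQR = 1.71; fences at 5.33 − 2.565 = 2.765 and 7.04 + 2.565 = 9.605.
Outside the cutoffs: 2.56, 2.60.

2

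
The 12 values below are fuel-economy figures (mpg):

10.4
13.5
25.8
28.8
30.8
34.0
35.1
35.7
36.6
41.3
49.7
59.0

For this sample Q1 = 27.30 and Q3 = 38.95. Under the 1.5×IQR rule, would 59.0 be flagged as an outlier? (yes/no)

IQR = Q3 − Q1 = 38.95 − 27.30 = 11.65.
Lower fence = Q1 − 1.5·IQR = 27.30 − 17.475 = 9.825.
Upper fence = Q3 + 1.5·IQR = 38.95 + 17.475 = 56.425.
59.0 lies above the upper fence.

yes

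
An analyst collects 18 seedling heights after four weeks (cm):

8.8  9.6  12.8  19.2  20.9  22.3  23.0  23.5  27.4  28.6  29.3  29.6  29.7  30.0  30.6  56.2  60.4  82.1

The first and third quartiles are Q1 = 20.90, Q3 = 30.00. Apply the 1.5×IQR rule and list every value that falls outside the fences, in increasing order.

IQR = Q3 − Q1 = 30.00 − 20.90 = 9.10.
Lower fence = Q1 − 1.5·IQR = 20.90 − 13.65 = 7.25.
Upper fence = Q3 + 1.5·IQR = 30.00 + 13.65 = 43.65.
56.2 > 43.65 → outlier.
60.4 > 43.65 → outlier.
82.1 > 43.65 → outlier.
All remaining values lie within [7.25, 43.65].

56.2, 60.4, 82.1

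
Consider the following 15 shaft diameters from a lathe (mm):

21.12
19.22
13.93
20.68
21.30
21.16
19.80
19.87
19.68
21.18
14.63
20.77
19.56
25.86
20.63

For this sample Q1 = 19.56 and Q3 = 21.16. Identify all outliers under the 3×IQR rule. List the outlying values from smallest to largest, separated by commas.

13.93, 14.63

IQR = Q3 − Q1 = 21.16 − 19.56 = 1.60.
Lower fence = Q1 − 3·IQR = 19.56 − 4.80 = 14.76.
Upper fence = Q3 + 3·IQR = 21.16 + 4.80 = 25.96.
13.93 < 14.76 → outlier.
14.63 < 14.76 → outlier.
All remaining values lie within [14.76, 25.96].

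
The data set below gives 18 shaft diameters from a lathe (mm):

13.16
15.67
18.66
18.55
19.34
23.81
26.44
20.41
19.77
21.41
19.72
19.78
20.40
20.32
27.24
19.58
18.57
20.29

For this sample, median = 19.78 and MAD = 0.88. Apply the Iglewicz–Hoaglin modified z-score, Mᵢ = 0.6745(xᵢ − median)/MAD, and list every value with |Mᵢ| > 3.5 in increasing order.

|Mᵢ| > 3.5 ⇔ |xᵢ − 19.78| > 3.5·0.88/0.6745 = 4.57.
So outliers lie outside [15.21, 24.35].
13.16: M = -5.07 → outlier.
26.44: M = 5.10 → outlier.
27.24: M = 5.72 → outlier.

13.16, 26.44, 27.24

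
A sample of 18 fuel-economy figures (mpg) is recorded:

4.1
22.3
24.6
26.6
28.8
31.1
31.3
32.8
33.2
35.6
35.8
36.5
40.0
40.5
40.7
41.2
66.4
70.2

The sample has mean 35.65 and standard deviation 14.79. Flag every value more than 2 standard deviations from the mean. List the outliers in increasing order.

Cutoffs at x̄ ± 2s: 35.65 ± 2·14.79 = [6.07, 65.23].
4.1: z = -2.13, |z| > 2 → outlier.
66.4: z = 2.08, |z| > 2 → outlier.
70.2: z = 2.34, |z| > 2 → outlier.
Every other value lies within [6.07, 65.23].

4.1, 66.4, 70.2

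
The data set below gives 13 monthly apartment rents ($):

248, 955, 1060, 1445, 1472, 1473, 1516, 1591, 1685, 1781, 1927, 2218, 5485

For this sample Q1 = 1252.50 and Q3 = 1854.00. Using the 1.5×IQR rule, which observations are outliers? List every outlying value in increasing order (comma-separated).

248, 5485

IQR = Q3 − Q1 = 1854.00 − 1252.50 = 601.50.
Lower fence = Q1 − 1.5·IQR = 1252.50 − 902.25 = 350.25.
Upper fence = Q3 + 1.5·IQR = 1854.00 + 902.25 = 2756.25.
248 < 350.25 → outlier.
5485 > 2756.25 → outlier.
All remaining values lie within [350.25, 2756.25].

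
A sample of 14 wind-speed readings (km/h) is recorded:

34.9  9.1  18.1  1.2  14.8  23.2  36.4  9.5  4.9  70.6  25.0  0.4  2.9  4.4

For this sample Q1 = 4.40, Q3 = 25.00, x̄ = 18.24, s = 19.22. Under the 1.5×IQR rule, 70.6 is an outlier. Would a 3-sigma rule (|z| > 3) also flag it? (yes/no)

z = (70.6 − 18.24) / 19.22 = 2.72.
|z| = 2.72 ≤ 3.

no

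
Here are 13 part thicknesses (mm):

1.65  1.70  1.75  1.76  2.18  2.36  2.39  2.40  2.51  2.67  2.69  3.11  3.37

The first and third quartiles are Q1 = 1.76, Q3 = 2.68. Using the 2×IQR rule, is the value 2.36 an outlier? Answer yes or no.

no

IQR = Q3 − Q1 = 2.68 − 1.76 = 0.92.
Lower fence = Q1 − 2·IQR = 1.76 − 1.84 = -0.08.
Upper fence = Q3 + 2·IQR = 2.68 + 1.84 = 4.52.
2.36 lies within [-0.08, 4.52].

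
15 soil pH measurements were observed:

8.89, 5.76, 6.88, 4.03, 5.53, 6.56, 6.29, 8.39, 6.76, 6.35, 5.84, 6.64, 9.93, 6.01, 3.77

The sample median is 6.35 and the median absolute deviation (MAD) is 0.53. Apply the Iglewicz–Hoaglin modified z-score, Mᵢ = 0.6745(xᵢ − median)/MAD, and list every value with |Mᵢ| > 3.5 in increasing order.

9.93

|Mᵢ| > 3.5 ⇔ |xᵢ − 6.35| > 3.5·0.53/0.6745 = 2.75.
So outliers lie outside [3.60, 9.10].
9.93: M = 4.56 → outlier.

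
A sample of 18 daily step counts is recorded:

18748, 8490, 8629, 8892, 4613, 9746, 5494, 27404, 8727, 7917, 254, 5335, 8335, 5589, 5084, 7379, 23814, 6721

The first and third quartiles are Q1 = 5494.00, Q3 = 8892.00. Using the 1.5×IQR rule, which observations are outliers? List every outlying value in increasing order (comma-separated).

IQR = Q3 − Q1 = 8892.00 − 5494.00 = 3398.00.
Lower fence = Q1 − 1.5·IQR = 5494.00 − 5097.00 = 397.00.
Upper fence = Q3 + 1.5·IQR = 8892.00 + 5097.00 = 13989.00.
254 < 397.00 → outlier.
18748 > 13989.00 → outlier.
23814 > 13989.00 → outlier.
27404 > 13989.00 → outlier.
All remaining values lie within [397.00, 13989.00].

254, 18748, 23814, 27404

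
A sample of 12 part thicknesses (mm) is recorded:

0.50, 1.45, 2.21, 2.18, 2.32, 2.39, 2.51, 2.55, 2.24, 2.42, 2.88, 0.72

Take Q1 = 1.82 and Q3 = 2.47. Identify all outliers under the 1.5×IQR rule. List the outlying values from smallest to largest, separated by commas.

IQR = Q3 − Q1 = 2.47 − 1.82 = 0.65.
Lower fence = Q1 − 1.5·IQR = 1.82 − 0.975 = 0.845.
Upper fence = Q3 + 1.5·IQR = 2.47 + 0.975 = 3.445.
0.50 < 0.845 → outlier.
0.72 < 0.845 → outlier.
All remaining values lie within [0.845, 3.445].

0.50, 0.72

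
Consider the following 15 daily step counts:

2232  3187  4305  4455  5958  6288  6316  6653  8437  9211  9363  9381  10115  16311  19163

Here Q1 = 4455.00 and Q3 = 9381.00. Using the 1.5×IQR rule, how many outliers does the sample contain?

1

IQR = 4926.00; fences at 4455.00 − 7389.00 = -2934.00 and 9381.00 + 7389.00 = 16770.00.
Outside the cutoffs: 19163.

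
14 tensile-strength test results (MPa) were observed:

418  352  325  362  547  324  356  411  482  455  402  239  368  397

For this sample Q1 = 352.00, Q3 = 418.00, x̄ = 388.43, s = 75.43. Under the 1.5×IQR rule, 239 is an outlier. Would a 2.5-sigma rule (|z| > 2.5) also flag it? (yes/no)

no

z = (239 − 388.43) / 75.43 = -1.98.
|z| = 1.98 ≤ 2.5.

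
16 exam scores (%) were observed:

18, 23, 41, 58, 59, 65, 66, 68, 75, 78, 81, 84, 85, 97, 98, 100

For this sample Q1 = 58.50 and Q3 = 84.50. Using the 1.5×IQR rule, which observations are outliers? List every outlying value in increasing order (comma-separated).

18

IQR = Q3 − Q1 = 84.50 − 58.50 = 26.00.
Lower fence = Q1 − 1.5·IQR = 58.50 − 39.00 = 19.50.
Upper fence = Q3 + 1.5·IQR = 84.50 + 39.00 = 123.50.
18 < 19.50 → outlier.
All remaining values lie within [19.50, 123.50].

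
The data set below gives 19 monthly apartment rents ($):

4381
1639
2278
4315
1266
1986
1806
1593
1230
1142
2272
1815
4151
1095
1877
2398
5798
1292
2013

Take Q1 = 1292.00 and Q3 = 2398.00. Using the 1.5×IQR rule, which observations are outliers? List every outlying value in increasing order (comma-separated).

4151, 4315, 4381, 5798

IQR = Q3 − Q1 = 2398.00 − 1292.00 = 1106.00.
Lower fence = Q1 − 1.5·IQR = 1292.00 − 1659.00 = -367.00.
Upper fence = Q3 + 1.5·IQR = 2398.00 + 1659.00 = 4057.00.
4151 > 4057.00 → outlier.
4315 > 4057.00 → outlier.
4381 > 4057.00 → outlier.
5798 > 4057.00 → outlier.
All remaining values lie within [-367.00, 4057.00].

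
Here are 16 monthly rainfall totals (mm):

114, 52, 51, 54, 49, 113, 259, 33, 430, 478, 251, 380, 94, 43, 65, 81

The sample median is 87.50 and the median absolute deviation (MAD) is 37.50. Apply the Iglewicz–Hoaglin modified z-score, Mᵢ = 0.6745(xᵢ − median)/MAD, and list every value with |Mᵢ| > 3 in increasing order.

|Mᵢ| > 3 ⇔ |xᵢ − 87.50| > 3·37.50/0.6745 = 166.79.
So outliers lie outside [-79.29, 254.29].
259: M = 3.08 → outlier.
380: M = 5.26 → outlier.
430: M = 6.16 → outlier.
478: M = 7.02 → outlier.

259, 380, 430, 478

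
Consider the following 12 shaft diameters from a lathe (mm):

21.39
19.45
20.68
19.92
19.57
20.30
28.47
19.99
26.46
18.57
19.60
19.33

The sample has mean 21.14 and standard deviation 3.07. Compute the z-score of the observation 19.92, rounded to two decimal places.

-0.40

z = (19.92 − 21.14) / 3.07 = -0.40.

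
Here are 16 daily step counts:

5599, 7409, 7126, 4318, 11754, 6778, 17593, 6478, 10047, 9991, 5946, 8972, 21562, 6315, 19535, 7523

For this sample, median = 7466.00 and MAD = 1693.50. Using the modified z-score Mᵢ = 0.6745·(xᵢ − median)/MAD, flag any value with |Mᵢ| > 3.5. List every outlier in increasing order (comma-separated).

|Mᵢ| > 3.5 ⇔ |xᵢ − 7466.00| > 3.5·1693.50/0.6745 = 8787.62.
So outliers lie outside [-1321.62, 16253.62].
17593: M = 4.03 → outlier.
19535: M = 4.81 → outlier.
21562: M = 5.61 → outlier.

17593, 19535, 21562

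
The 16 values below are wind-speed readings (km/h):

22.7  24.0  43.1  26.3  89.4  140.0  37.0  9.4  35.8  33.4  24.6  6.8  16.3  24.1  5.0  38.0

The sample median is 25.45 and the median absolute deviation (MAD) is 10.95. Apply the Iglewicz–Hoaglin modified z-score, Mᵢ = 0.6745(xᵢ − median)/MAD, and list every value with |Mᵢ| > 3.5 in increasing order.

|Mᵢ| > 3.5 ⇔ |xᵢ − 25.45| > 3.5·10.95/0.6745 = 56.82.
So outliers lie outside [-31.37, 82.27].
89.4: M = 3.94 → outlier.
140.0: M = 7.06 → outlier.

89.4, 140.0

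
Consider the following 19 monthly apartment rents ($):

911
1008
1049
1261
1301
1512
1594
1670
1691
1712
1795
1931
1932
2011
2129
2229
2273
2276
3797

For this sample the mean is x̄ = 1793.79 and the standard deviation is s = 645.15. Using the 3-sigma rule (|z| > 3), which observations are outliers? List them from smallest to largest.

Cutoffs at x̄ ± 3s: 1793.79 ± 3·645.15 = [-141.66, 3729.24].
3797: z = 3.11, |z| > 3 → outlier.
Every other value lies within [-141.66, 3729.24].

3797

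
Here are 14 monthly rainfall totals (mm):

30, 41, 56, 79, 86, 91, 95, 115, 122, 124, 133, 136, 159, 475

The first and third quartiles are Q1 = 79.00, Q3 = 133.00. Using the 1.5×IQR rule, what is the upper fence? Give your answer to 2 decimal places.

214.00

IQR = Q3 − Q1 = 133.00 − 79.00 = 54.00.
Lower fence = Q1 − 1.5·IQR = 79.00 − 81.00 = -2.00.
Upper fence = Q3 + 1.5·IQR = 133.00 + 81.00 = 214.00.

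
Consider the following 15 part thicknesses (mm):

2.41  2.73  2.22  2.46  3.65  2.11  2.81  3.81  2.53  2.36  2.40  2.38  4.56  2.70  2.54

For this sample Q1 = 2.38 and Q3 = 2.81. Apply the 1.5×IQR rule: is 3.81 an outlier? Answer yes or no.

IQR = Q3 − Q1 = 2.81 − 2.38 = 0.43.
Lower fence = Q1 − 1.5·IQR = 2.38 − 0.645 = 1.735.
Upper fence = Q3 + 1.5·IQR = 2.81 + 0.645 = 3.455.
3.81 lies above the upper fence.

yes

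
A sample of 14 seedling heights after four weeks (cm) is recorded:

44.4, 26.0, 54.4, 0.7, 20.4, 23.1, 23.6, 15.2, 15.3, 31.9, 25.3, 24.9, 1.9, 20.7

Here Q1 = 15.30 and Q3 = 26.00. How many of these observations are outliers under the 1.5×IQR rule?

2

IQR = 10.70; fences at 15.30 − 16.05 = -0.75 and 26.00 + 16.05 = 42.05.
Outside the cutoffs: 44.4, 54.4.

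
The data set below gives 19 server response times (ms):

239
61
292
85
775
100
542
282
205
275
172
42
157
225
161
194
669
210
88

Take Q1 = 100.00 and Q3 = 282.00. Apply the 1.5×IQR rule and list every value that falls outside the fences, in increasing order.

669, 775

IQR = Q3 − Q1 = 282.00 − 100.00 = 182.00.
Lower fence = Q1 − 1.5·IQR = 100.00 − 273.00 = -173.00.
Upper fence = Q3 + 1.5·IQR = 282.00 + 273.00 = 555.00.
669 > 555.00 → outlier.
775 > 555.00 → outlier.
All remaining values lie within [-173.00, 555.00].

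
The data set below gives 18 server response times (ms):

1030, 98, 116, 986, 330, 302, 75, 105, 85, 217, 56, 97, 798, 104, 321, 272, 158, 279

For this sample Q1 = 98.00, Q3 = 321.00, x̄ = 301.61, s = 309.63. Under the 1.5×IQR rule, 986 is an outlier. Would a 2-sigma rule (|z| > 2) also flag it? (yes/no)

yes

z = (986 − 301.61) / 309.63 = 2.21.
|z| = 2.21 > 2.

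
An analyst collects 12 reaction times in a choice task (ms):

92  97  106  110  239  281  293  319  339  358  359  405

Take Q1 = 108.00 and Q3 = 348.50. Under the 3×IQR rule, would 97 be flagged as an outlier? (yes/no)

no

IQR = Q3 − Q1 = 348.50 − 108.00 = 240.50.
Lower fence = Q1 − 3·IQR = 108.00 − 721.50 = -613.50.
Upper fence = Q3 + 3·IQR = 348.50 + 721.50 = 1070.00.
97 lies within [-613.50, 1070.00].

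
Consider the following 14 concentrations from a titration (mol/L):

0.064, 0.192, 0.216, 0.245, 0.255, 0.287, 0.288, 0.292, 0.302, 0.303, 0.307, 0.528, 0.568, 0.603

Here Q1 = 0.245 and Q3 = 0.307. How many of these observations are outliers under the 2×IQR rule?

IQR = 0.062; fences at 0.245 − 0.124 = 0.121 and 0.307 + 0.124 = 0.431.
Outside the cutoffs: 0.064, 0.528, 0.568, 0.603.

4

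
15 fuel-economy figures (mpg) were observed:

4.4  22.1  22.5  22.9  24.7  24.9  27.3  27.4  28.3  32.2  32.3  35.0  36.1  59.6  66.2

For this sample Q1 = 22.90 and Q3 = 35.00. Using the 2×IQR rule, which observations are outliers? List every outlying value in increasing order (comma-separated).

59.6, 66.2

IQR = Q3 − Q1 = 35.00 − 22.90 = 12.10.
Lower fence = Q1 − 2·IQR = 22.90 − 24.20 = -1.30.
Upper fence = Q3 + 2·IQR = 35.00 + 24.20 = 59.20.
59.6 > 59.20 → outlier.
66.2 > 59.20 → outlier.
All remaining values lie within [-1.30, 59.20].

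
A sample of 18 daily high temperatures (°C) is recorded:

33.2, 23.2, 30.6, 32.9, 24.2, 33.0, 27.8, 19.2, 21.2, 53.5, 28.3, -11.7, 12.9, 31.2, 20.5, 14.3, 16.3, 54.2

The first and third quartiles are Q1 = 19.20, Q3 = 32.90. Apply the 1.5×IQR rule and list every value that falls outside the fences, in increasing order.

IQR = Q3 − Q1 = 32.90 − 19.20 = 13.70.
Lower fence = Q1 − 1.5·IQR = 19.20 − 20.55 = -1.35.
Upper fence = Q3 + 1.5·IQR = 32.90 + 20.55 = 53.45.
-11.7 < -1.35 → outlier.
53.5 > 53.45 → outlier.
54.2 > 53.45 → outlier.
All remaining values lie within [-1.35, 53.45].

-11.7, 53.5, 54.2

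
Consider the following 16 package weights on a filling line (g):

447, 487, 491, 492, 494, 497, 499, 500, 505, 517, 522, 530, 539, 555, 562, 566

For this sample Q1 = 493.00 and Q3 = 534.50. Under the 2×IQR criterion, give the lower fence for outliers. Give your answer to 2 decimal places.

IQR = Q3 − Q1 = 534.50 − 493.00 = 41.50.
Lower fence = Q1 − 2·IQR = 493.00 − 83.00 = 410.00.
Upper fence = Q3 + 2·IQR = 534.50 + 83.00 = 617.50.

410.00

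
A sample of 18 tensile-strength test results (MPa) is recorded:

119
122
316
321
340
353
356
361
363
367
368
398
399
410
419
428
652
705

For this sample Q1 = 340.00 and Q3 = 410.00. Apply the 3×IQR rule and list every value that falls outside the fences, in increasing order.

119, 122, 652, 705

IQR = Q3 − Q1 = 410.00 − 340.00 = 70.00.
Lower fence = Q1 − 3·IQR = 340.00 − 210.00 = 130.00.
Upper fence = Q3 + 3·IQR = 410.00 + 210.00 = 620.00.
119 < 130.00 → outlier.
122 < 130.00 → outlier.
652 > 620.00 → outlier.
705 > 620.00 → outlier.
All remaining values lie within [130.00, 620.00].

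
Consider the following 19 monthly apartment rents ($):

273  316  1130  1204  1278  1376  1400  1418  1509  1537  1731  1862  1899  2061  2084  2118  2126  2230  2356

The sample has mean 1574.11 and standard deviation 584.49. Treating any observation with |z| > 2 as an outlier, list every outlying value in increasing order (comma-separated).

Cutoffs at x̄ ± 2s: 1574.11 ± 2·584.49 = [405.13, 2743.09].
273: z = -2.23, |z| > 2 → outlier.
316: z = -2.15, |z| > 2 → outlier.
Every other value lies within [405.13, 2743.09].

273, 316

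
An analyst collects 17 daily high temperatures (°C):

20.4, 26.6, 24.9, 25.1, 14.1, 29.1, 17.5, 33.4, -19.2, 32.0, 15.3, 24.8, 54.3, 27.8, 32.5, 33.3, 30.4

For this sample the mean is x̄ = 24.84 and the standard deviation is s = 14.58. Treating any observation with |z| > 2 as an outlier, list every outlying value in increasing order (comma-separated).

Cutoffs at x̄ ± 2s: 24.84 ± 2·14.58 = [-4.32, 54.00].
-19.2: z = -3.02, |z| > 2 → outlier.
54.3: z = 2.02, |z| > 2 → outlier.
Every other value lies within [-4.32, 54.00].

-19.2, 54.3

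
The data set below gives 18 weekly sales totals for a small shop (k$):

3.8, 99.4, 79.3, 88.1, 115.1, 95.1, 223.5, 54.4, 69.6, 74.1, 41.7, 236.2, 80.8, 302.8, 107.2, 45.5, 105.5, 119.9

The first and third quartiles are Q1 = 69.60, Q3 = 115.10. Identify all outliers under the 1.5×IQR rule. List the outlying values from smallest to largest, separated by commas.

IQR = Q3 − Q1 = 115.10 − 69.60 = 45.50.
Lower fence = Q1 − 1.5·IQR = 69.60 − 68.25 = 1.35.
Upper fence = Q3 + 1.5·IQR = 115.10 + 68.25 = 183.35.
223.5 > 183.35 → outlier.
236.2 > 183.35 → outlier.
302.8 > 183.35 → outlier.
All remaining values lie within [1.35, 183.35].

223.5, 236.2, 302.8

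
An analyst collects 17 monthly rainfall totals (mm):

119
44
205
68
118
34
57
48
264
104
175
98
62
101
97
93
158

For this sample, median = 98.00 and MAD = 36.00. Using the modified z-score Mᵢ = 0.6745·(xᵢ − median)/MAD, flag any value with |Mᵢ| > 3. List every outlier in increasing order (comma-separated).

|Mᵢ| > 3 ⇔ |xᵢ − 98.00| > 3·36.00/0.6745 = 160.12.
So outliers lie outside [-62.12, 258.12].
264: M = 3.11 → outlier.

264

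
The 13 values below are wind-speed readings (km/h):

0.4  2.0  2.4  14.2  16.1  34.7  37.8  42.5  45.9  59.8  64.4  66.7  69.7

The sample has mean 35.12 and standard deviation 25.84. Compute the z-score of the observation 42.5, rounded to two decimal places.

0.29

z = (42.5 − 35.12) / 25.84 = 0.29.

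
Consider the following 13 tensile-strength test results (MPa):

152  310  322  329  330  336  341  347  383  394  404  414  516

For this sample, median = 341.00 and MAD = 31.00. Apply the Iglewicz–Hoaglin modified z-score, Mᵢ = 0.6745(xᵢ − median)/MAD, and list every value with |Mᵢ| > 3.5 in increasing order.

152, 516

|Mᵢ| > 3.5 ⇔ |xᵢ − 341.00| > 3.5·31.00/0.6745 = 160.86.
So outliers lie outside [180.14, 501.86].
152: M = -4.11 → outlier.
516: M = 3.81 → outlier.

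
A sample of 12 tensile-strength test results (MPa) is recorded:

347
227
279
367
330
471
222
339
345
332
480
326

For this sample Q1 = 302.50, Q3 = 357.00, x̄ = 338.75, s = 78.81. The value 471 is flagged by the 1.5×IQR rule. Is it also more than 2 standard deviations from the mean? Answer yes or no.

no

z = (471 − 338.75) / 78.81 = 1.68.
|z| = 1.68 ≤ 2.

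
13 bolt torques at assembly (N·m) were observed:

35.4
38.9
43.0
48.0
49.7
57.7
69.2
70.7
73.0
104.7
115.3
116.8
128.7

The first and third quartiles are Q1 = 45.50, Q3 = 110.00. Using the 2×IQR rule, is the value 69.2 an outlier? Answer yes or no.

IQR = Q3 − Q1 = 110.00 − 45.50 = 64.50.
Lower fence = Q1 − 2·IQR = 45.50 − 129.00 = -83.50.
Upper fence = Q3 + 2·IQR = 110.00 + 129.00 = 239.00.
69.2 lies within [-83.50, 239.00].

no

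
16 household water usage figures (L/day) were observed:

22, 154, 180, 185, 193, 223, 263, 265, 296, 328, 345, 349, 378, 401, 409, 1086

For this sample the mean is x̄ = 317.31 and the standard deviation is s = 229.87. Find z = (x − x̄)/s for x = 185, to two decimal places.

-0.58

z = (185 − 317.31) / 229.87 = -0.58.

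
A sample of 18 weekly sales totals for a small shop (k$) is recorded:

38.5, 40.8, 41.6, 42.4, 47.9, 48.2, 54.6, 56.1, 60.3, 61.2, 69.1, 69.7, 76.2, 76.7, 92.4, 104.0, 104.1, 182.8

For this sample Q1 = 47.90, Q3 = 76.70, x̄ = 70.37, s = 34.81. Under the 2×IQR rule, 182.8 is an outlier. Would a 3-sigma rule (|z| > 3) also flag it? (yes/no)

z = (182.8 − 70.37) / 34.81 = 3.23.
|z| = 3.23 > 3.

yes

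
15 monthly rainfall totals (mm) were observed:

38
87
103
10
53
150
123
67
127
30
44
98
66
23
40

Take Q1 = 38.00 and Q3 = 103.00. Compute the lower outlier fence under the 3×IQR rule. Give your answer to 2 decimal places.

IQR = Q3 − Q1 = 103.00 − 38.00 = 65.00.
Lower fence = Q1 − 3·IQR = 38.00 − 195.00 = -157.00.
Upper fence = Q3 + 3·IQR = 103.00 + 195.00 = 298.00.

-157.00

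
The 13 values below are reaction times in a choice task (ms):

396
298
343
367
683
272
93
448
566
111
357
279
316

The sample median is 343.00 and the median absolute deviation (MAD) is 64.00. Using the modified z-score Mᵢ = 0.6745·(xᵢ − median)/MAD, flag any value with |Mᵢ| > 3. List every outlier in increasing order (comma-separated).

|Mᵢ| > 3 ⇔ |xᵢ − 343.00| > 3·64.00/0.6745 = 284.66.
So outliers lie outside [58.34, 627.66].
683: M = 3.58 → outlier.

683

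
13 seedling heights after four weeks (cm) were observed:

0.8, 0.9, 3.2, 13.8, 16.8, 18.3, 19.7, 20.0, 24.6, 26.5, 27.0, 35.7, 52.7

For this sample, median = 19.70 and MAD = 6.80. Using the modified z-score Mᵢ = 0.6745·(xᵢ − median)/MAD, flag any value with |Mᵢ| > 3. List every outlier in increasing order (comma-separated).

52.7

|Mᵢ| > 3 ⇔ |xᵢ − 19.70| > 3·6.80/0.6745 = 30.24.
So outliers lie outside [-10.54, 49.94].
52.7: M = 3.27 → outlier.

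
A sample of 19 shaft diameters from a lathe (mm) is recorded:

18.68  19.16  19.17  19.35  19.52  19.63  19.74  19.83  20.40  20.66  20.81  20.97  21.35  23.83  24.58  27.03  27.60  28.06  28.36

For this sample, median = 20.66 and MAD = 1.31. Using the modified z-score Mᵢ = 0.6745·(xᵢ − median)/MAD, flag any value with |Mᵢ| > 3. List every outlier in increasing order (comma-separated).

|Mᵢ| > 3 ⇔ |xᵢ − 20.66| > 3·1.31/0.6745 = 5.83.
So outliers lie outside [14.83, 26.49].
27.03: M = 3.28 → outlier.
27.60: M = 3.57 → outlier.
28.06: M = 3.81 → outlier.
28.36: M = 3.96 → outlier.

27.03, 27.60, 28.06, 28.36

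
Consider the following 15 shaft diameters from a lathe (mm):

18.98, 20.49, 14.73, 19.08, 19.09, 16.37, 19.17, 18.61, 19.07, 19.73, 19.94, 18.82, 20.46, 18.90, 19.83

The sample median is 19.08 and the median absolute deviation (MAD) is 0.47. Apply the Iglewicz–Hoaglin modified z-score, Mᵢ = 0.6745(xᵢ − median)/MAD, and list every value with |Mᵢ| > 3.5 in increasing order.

|Mᵢ| > 3.5 ⇔ |xᵢ − 19.08| > 3.5·0.47/0.6745 = 2.44.
So outliers lie outside [16.64, 21.52].
14.73: M = -6.24 → outlier.
16.37: M = -3.89 → outlier.

14.73, 16.37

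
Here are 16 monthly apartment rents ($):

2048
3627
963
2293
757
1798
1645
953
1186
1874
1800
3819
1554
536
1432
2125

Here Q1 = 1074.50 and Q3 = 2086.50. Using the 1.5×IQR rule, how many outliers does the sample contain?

IQR = 1012.00; fences at 1074.50 − 1518.00 = -443.50 and 2086.50 + 1518.00 = 3604.50.
Outside the cutoffs: 3627, 3819.

2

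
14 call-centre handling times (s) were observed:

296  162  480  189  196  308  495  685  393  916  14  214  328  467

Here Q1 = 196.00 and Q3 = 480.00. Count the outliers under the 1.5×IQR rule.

1

IQR = 284.00; fences at 196.00 − 426.00 = -230.00 and 480.00 + 426.00 = 906.00.
Outside the cutoffs: 916.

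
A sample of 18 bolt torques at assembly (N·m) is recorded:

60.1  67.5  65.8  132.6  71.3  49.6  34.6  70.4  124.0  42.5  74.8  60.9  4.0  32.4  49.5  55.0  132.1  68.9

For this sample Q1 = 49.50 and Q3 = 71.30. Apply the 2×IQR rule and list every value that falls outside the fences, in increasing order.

IQR = Q3 − Q1 = 71.30 − 49.50 = 21.80.
Lower fence = Q1 − 2·IQR = 49.50 − 43.60 = 5.90.
Upper fence = Q3 + 2·IQR = 71.30 + 43.60 = 114.90.
4.0 < 5.90 → outlier.
124.0 > 114.90 → outlier.
132.1 > 114.90 → outlier.
132.6 > 114.90 → outlier.
All remaining values lie within [5.90, 114.90].

4.0, 124.0, 132.1, 132.6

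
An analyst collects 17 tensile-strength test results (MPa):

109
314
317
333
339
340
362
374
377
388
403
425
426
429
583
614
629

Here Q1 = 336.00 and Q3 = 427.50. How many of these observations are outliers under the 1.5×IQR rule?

4

IQR = 91.50; fences at 336.00 − 137.25 = 198.75 and 427.50 + 137.25 = 564.75.
Outside the cutoffs: 109, 583, 614, 629.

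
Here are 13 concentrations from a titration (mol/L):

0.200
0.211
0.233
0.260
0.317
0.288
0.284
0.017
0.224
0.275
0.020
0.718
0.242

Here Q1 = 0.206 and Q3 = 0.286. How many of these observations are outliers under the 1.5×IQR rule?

3

IQR = 0.080; fences at 0.206 − 0.120 = 0.086 and 0.286 + 0.120 = 0.406.
Outside the cutoffs: 0.017, 0.020, 0.718.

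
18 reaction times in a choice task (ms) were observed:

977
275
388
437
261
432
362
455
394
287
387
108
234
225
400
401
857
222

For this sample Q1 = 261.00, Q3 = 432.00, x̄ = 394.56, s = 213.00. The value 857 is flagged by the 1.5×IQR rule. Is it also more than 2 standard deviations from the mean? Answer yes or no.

z = (857 − 394.56) / 213.00 = 2.17.
|z| = 2.17 > 2.

yes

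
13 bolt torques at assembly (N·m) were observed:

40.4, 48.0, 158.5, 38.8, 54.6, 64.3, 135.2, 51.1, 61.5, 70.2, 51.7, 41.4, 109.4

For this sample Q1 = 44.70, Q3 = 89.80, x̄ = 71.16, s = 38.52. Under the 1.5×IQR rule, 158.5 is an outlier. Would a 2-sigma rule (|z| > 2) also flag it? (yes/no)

z = (158.5 − 71.16) / 38.52 = 2.27.
|z| = 2.27 > 2.

yes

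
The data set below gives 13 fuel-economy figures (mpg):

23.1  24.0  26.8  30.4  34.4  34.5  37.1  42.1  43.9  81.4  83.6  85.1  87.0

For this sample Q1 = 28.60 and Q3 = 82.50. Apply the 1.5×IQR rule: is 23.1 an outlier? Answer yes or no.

IQR = Q3 − Q1 = 82.50 − 28.60 = 53.90.
Lower fence = Q1 − 1.5·IQR = 28.60 − 80.85 = -52.25.
Upper fence = Q3 + 1.5·IQR = 82.50 + 80.85 = 163.35.
23.1 lies within [-52.25, 163.35].

no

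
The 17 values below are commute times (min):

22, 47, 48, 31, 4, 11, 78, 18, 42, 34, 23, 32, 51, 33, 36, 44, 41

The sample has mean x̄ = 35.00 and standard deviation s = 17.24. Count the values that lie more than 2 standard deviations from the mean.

1

Cutoffs: x̄ ± 2s = [0.52, 69.48].
Outside the cutoffs: 78.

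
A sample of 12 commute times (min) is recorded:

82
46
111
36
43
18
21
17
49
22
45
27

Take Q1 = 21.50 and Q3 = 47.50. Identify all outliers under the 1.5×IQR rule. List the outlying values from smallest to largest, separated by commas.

IQR = Q3 − Q1 = 47.50 − 21.50 = 26.00.
Lower fence = Q1 − 1.5·IQR = 21.50 − 39.00 = -17.50.
Upper fence = Q3 + 1.5·IQR = 47.50 + 39.00 = 86.50.
111 > 86.50 → outlier.
All remaining values lie within [-17.50, 86.50].

111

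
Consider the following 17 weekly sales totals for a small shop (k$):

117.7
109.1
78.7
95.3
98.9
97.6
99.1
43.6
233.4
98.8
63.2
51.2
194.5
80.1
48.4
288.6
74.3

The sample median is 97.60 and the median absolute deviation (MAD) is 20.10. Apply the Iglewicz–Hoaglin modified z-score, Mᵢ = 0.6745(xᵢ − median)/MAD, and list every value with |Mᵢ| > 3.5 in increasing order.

233.4, 288.6

|Mᵢ| > 3.5 ⇔ |xᵢ − 97.60| > 3.5·20.10/0.6745 = 104.30.
So outliers lie outside [-6.70, 201.90].
233.4: M = 4.56 → outlier.
288.6: M = 6.41 → outlier.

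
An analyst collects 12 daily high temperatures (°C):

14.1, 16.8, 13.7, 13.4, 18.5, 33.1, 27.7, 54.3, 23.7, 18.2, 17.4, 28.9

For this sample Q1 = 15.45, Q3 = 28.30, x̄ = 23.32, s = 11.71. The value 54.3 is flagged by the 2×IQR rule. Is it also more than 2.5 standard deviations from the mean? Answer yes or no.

z = (54.3 − 23.32) / 11.71 = 2.65.
|z| = 2.65 > 2.5.

yes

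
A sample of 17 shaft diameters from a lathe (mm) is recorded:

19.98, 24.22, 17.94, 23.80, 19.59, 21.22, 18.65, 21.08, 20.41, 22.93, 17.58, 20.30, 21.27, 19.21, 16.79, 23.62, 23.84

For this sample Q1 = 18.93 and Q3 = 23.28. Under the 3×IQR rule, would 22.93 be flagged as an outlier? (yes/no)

IQR = Q3 − Q1 = 23.28 − 18.93 = 4.35.
Lower fence = Q1 − 3·IQR = 18.93 − 13.05 = 5.88.
Upper fence = Q3 + 3·IQR = 23.28 + 13.05 = 36.33.
22.93 lies within [5.88, 36.33].

no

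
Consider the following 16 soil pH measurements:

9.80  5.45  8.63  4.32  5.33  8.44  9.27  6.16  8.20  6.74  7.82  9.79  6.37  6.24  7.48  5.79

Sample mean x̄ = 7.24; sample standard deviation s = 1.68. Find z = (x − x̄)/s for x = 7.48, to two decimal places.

0.14

z = (7.48 − 7.24) / 1.68 = 0.14.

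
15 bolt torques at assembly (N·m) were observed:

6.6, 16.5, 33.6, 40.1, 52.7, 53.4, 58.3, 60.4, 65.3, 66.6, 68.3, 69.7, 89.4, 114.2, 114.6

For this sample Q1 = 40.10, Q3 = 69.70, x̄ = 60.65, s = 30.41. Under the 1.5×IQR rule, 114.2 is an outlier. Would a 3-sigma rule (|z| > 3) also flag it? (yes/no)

z = (114.2 − 60.65) / 30.41 = 1.76.
|z| = 1.76 ≤ 3.

no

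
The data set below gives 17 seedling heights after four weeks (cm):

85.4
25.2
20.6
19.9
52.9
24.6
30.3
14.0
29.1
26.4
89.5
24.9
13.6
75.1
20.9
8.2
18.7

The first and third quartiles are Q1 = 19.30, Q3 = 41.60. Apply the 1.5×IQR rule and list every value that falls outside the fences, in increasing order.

75.1, 85.4, 89.5

IQR = Q3 − Q1 = 41.60 − 19.30 = 22.30.
Lower fence = Q1 − 1.5·IQR = 19.30 − 33.45 = -14.15.
Upper fence = Q3 + 1.5·IQR = 41.60 + 33.45 = 75.05.
75.1 > 75.05 → outlier.
85.4 > 75.05 → outlier.
89.5 > 75.05 → outlier.
All remaining values lie within [-14.15, 75.05].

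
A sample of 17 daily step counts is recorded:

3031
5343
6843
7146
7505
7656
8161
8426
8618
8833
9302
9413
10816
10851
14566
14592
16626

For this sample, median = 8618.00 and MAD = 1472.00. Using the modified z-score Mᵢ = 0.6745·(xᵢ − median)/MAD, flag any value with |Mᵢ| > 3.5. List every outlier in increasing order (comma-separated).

|Mᵢ| > 3.5 ⇔ |xᵢ − 8618.00| > 3.5·1472.00/0.6745 = 7638.25.
So outliers lie outside [979.75, 16256.25].
16626: M = 3.67 → outlier.

16626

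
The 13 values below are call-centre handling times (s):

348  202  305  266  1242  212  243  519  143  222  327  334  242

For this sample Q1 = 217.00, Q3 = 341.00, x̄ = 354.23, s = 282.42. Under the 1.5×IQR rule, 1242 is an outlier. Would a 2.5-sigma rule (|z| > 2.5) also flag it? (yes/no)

yes

z = (1242 − 354.23) / 282.42 = 3.14.
|z| = 3.14 > 2.5.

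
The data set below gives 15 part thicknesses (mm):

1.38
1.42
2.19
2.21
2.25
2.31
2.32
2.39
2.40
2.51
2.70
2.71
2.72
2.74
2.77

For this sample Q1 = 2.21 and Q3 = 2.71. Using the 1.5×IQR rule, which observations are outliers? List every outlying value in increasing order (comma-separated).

1.38, 1.42

IQR = Q3 − Q1 = 2.71 − 2.21 = 0.50.
Lower fence = Q1 − 1.5·IQR = 2.21 − 0.75 = 1.46.
Upper fence = Q3 + 1.5·IQR = 2.71 + 0.75 = 3.46.
1.38 < 1.46 → outlier.
1.42 < 1.46 → outlier.
All remaining values lie within [1.46, 3.46].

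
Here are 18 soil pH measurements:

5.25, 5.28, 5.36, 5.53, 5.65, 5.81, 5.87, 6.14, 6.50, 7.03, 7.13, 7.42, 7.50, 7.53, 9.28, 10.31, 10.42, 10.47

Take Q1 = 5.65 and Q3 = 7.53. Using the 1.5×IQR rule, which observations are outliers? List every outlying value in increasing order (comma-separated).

IQR = Q3 − Q1 = 7.53 − 5.65 = 1.88.
Lower fence = Q1 − 1.5·IQR = 5.65 − 2.82 = 2.83.
Upper fence = Q3 + 1.5·IQR = 7.53 + 2.82 = 10.35.
10.42 > 10.35 → outlier.
10.47 > 10.35 → outlier.
All remaining values lie within [2.83, 10.35].

10.42, 10.47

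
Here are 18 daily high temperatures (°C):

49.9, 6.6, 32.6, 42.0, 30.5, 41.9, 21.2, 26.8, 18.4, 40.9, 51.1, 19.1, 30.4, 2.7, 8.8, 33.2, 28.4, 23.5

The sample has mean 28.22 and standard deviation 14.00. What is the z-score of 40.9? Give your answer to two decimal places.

0.91

z = (40.9 − 28.22) / 14.00 = 0.91.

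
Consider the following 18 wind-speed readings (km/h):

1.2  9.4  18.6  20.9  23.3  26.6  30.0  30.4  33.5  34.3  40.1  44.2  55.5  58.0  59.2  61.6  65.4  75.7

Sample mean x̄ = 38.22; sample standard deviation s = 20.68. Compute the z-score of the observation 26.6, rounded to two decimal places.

-0.56

z = (26.6 − 38.22) / 20.68 = -0.56.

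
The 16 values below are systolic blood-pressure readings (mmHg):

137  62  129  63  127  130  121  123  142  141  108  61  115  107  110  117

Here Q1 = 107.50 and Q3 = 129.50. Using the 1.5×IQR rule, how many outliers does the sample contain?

IQR = 22.00; fences at 107.50 − 33.00 = 74.50 and 129.50 + 33.00 = 162.50.
Outside the cutoffs: 61, 62, 63.

3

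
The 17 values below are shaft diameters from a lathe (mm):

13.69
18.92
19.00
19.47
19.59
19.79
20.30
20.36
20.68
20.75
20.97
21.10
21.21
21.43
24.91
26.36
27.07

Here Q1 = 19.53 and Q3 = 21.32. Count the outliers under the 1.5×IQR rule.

IQR = 1.79; fences at 19.53 − 2.685 = 16.845 and 21.32 + 2.685 = 24.005.
Outside the cutoffs: 13.69, 24.91, 26.36, 27.07.

4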